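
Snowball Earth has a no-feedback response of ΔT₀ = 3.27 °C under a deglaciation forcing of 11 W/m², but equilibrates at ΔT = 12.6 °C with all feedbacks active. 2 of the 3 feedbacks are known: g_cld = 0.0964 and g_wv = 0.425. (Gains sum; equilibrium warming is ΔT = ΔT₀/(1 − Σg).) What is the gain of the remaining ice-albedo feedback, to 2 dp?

Amplification A = ΔT/ΔT₀ = 12.6/3.27 = 3.853.
Total gain g = 1 − 1/A = 1 − 1/3.853 = 0.7405.
Known gains sum to 0.0964 + 0.425 = 0.5214.
g_ice = 0.7405 − 0.5214 = 0.22.

0.22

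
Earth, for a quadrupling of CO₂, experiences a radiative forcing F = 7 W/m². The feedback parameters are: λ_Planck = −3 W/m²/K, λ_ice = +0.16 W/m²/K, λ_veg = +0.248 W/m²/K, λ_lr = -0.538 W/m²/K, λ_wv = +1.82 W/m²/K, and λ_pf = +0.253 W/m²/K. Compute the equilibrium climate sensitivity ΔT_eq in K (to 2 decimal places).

6.62 K

Net feedback parameter λ = (−3) + (+0.16) + (+0.248) + (-0.538) + (+1.82) + (+0.253) = -1.057 W/m²/K.
ΔT = −F/λ = −7/(-1.057) = 6.62 K.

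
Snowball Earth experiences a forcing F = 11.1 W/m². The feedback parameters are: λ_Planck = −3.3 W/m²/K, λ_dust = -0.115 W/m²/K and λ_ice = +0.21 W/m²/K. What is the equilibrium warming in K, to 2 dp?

Net feedback parameter λ = (−3.3) + (-0.115) + (+0.21) = -3.205 W/m²/K.
ΔT = −F/λ = −11.1/(-3.205) = 3.46 K.

3.46 K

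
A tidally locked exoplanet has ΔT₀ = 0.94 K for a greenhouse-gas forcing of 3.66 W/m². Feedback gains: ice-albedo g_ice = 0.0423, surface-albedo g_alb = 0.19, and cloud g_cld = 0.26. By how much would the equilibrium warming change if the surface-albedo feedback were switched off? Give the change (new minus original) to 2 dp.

-0.50 K

Original: g = 0.4923, ΔT = 0.94/(1−0.4923) = 1.8515 K.
Without surface-albedo: g' = 0.3023, ΔT' = 0.94/(1−0.3023) = 1.3473 K.
Change = 1.3473 − 1.8515 = -0.50 K.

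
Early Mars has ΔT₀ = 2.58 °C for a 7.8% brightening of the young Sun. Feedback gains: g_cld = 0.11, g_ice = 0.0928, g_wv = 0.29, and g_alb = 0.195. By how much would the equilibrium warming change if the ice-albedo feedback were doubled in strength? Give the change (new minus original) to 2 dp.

3.50 °C

Original: g = 0.6878, ΔT = 2.58/(1−0.6878) = 8.2639 °C.
With doubled ice-albedo: g' = 0.7806, ΔT' = 2.58/(1−0.7806) = 11.7593 °C.
Change = 11.7593 − 8.2639 = 3.50 °C.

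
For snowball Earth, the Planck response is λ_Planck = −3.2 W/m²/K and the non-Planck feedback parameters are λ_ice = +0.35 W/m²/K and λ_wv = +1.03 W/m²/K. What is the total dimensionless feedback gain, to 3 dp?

Convert to gains: g_ice = 0.35/3.2 = 0.1094; g_wv = 1.03/3.2 = 0.3219.
Total gain g = 0.4313.

0.431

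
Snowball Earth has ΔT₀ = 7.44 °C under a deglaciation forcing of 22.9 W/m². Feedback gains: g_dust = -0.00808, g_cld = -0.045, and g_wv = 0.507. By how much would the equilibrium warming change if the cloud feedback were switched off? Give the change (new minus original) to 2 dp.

Original: g = 0.45392, ΔT = 7.44/(1−0.45392) = 13.6244 °C.
Without cloud: g' = 0.49892, ΔT' = 7.44/(1−0.49892) = 14.8479 °C.
Change = 14.8479 − 13.6244 = 1.22 °C.

1.22 °C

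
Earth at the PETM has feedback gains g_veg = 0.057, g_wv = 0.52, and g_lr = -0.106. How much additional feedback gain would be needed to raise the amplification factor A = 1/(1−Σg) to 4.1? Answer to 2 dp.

Current total gain = 0.471.
Target gain for A = 4.1: g* = 1 − 1/4.1 = 0.7561.
Additional gain needed = 0.7561 − 0.471 = 0.29.

0.29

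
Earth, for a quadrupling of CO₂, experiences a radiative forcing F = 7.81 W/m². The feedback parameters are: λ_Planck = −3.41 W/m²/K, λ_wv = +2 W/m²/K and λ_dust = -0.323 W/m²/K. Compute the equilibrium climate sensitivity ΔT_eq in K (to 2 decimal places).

4.51 K

Net feedback parameter λ = (−3.41) + (+2) + (-0.323) = -1.733 W/m²/K.
ΔT = −F/λ = −7.81/(-1.733) = 4.51 K.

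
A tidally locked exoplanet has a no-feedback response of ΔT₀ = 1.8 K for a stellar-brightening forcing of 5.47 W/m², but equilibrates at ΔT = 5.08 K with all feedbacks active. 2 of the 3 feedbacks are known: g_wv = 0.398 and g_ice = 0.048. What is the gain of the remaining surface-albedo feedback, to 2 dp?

0.20

Amplification A = ΔT/ΔT₀ = 5.08/1.8 = 2.822.
Total gain g = 1 − 1/A = 1 − 1/2.822 = 0.6456.
Known gains sum to 0.398 + 0.048 = 0.446.
g_alb = 0.6456 − 0.446 = 0.20.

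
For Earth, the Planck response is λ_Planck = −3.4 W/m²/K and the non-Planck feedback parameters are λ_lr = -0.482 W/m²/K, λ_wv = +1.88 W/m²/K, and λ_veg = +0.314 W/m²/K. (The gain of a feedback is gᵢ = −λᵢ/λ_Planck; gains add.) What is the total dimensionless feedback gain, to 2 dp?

Convert to gains: g_lr = -0.482/3.4 = -0.1418; g_wv = 1.88/3.4 = 0.5529; g_veg = 0.314/3.4 = 0.09235.
Total gain g = 0.50345.

0.50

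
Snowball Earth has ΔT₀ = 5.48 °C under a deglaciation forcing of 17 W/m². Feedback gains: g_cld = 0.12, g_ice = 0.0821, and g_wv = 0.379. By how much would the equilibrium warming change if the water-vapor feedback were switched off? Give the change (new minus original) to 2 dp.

-6.21 °C

Original: g = 0.5811, ΔT = 5.48/(1−0.5811) = 13.0819 °C.
Without water-vapor: g' = 0.2021, ΔT' = 5.48/(1−0.2021) = 6.8680 °C.
Change = 6.8680 − 13.0819 = -6.21 °C.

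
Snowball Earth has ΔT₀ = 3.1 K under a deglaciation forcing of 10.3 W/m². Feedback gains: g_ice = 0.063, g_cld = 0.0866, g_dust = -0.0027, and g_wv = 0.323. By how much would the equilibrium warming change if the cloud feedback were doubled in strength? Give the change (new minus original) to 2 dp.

Original: g = 0.4699, ΔT = 3.1/(1−0.4699) = 5.8480 K.
With doubled cloud: g' = 0.5565, ΔT' = 3.1/(1−0.5565) = 6.9899 K.
Change = 6.9899 − 5.8480 = 1.14 K.

1.14 K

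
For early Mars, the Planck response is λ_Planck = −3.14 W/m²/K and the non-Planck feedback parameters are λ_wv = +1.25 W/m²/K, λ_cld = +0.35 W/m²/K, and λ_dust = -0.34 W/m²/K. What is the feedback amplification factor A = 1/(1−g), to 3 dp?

Convert to gains: g_wv = 1.25/3.14 = 0.3981; g_cld = 0.35/3.14 = 0.1115; g_dust = -0.34/3.14 = -0.1083.
Total gain g = 0.4013.
A = 1/(1 − 0.4013) = 1.670.

1.670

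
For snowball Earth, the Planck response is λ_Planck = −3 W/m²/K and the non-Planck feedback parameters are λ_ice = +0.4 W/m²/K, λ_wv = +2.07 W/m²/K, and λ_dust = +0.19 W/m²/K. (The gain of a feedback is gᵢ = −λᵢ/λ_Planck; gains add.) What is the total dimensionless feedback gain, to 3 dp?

0.887

Convert to gains: g_ice = 0.4/3 = 0.1333; g_wv = 2.07/3 = 0.69; g_dust = 0.19/3 = 0.06333.
Total gain g = 0.88663.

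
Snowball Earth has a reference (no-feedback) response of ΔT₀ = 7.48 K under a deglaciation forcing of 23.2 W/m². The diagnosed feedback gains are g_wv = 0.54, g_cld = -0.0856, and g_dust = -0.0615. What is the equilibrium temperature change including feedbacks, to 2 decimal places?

12.32 K

Total gain g = 0.54 − 0.0856 − 0.0615 = 0.3929.
Amplification A = 1/(1 − 0.3929) = 1.647.
ΔT = 7.48 × 1.647 = 12.32 K.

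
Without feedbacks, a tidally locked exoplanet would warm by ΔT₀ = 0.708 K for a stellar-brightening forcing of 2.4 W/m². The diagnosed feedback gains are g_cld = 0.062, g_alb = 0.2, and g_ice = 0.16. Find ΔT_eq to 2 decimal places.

Total gain g = 0.062 + 0.2 + 0.16 = 0.422.
Amplification A = 1/(1 − 0.422) = 1.73.
ΔT = 0.708 × 1.73 = 1.22 K.

1.22 K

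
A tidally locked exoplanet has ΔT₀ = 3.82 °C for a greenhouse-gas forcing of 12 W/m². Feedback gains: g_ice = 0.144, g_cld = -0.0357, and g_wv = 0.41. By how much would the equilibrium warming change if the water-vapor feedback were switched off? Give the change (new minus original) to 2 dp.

-3.65 °C

Original: g = 0.5183, ΔT = 3.82/(1−0.5183) = 7.9302 °C.
Without water-vapor: g' = 0.1083, ΔT' = 3.82/(1−0.1083) = 4.2840 °C.
Change = 4.2840 − 7.9302 = -3.65 °C.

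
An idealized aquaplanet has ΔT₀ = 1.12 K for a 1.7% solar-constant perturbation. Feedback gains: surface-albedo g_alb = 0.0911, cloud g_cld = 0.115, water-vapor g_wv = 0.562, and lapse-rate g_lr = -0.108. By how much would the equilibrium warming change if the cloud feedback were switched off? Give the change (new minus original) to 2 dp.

Original: g = 0.6601, ΔT = 1.12/(1−0.6601) = 3.2951 K.
Without cloud: g' = 0.5451, ΔT' = 1.12/(1−0.5451) = 2.4621 K.
Change = 2.4621 − 3.2951 = -0.83 K.

-0.83 K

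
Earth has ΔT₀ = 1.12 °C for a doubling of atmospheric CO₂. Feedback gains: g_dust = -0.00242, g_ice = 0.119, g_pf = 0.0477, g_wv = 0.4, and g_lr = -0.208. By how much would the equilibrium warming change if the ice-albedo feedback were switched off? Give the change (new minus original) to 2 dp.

-0.27 °C

Original: g = 0.35628, ΔT = 1.12/(1−0.35628) = 1.7399 °C.
Without ice-albedo: g' = 0.23728, ΔT' = 1.12/(1−0.23728) = 1.4684 °C.
Change = 1.4684 − 1.7399 = -0.27 °C.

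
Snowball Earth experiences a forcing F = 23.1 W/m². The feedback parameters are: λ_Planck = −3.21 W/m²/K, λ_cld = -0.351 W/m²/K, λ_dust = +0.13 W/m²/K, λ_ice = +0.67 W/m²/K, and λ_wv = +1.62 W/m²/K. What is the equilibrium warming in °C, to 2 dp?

20.25 °C

Net feedback parameter λ = (−3.21) + (-0.351) + (+0.13) + (+0.67) + (+1.62) = -1.141 W/m²/K.
ΔT = −F/λ = −23.1/(-1.141) = 20.25 °C.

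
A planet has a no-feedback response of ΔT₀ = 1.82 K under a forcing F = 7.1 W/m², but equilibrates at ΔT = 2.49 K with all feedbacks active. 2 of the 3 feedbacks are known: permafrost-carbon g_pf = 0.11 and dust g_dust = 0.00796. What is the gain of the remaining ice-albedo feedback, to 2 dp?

0.15

Amplification A = ΔT/ΔT₀ = 2.49/1.82 = 1.368.
Total gain g = 1 − 1/A = 1 − 1/1.368 = 0.269.
Known gains sum to 0.11 + 0.00796 = 0.11796.
g_ice = 0.269 − 0.11796 = 0.15.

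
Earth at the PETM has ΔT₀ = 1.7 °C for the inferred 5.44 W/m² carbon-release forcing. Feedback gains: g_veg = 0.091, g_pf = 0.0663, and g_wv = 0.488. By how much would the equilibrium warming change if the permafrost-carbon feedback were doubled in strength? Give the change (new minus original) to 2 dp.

1.10 °C

Original: g = 0.6453, ΔT = 1.7/(1−0.6453) = 4.7928 °C.
With doubled permafrost-carbon: g' = 0.7116, ΔT' = 1.7/(1−0.7116) = 5.8946 °C.
Change = 5.8946 − 4.7928 = 1.10 °C.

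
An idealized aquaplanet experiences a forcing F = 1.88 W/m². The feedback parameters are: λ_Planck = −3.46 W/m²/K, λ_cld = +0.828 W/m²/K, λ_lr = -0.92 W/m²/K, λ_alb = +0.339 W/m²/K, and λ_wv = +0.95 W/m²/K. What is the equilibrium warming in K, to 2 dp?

Net feedback parameter λ = (−3.46) + (+0.828) + (-0.92) + (+0.339) + (+0.95) = -2.263 W/m²/K.
ΔT = −F/λ = −1.88/(-2.263) = 0.83 K.

0.83 K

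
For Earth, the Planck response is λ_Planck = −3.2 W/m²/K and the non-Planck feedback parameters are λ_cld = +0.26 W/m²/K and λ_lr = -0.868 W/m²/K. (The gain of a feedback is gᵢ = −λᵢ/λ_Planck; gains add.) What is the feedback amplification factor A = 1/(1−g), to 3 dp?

0.840

Convert to gains: g_cld = 0.26/3.2 = 0.08125; g_lr = -0.868/3.2 = -0.2712.
Total gain g = -0.18995.
A = 1/(1 + 0.18995) = 0.840.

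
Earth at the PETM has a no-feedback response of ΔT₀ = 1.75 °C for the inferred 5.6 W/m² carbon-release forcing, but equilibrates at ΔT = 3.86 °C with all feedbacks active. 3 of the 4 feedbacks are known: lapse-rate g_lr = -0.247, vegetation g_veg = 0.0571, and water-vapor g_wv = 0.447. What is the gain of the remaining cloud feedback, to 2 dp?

0.29

Amplification A = ΔT/ΔT₀ = 3.86/1.75 = 2.206.
Total gain g = 1 − 1/A = 1 − 1/2.206 = 0.5467.
Known gains sum to -0.247 + 0.0571 + 0.447 = 0.2571.
g_cld = 0.5467 − 0.2571 = 0.29.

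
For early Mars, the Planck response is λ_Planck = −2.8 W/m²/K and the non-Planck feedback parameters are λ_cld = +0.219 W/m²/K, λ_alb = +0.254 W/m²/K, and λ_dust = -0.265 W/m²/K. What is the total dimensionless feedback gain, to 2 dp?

0.07

Convert to gains: g_cld = 0.219/2.8 = 0.07821; g_alb = 0.254/2.8 = 0.09071; g_dust = -0.265/2.8 = -0.09464.
Total gain g = 0.07428.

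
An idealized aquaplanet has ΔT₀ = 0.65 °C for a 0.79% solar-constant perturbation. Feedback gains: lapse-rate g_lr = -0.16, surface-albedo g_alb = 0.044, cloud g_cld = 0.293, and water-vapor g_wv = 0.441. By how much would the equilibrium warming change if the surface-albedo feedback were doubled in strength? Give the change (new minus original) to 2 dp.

Original: g = 0.618, ΔT = 0.65/(1−0.618) = 1.7016 °C.
With doubled surface-albedo: g' = 0.662, ΔT' = 0.65/(1−0.662) = 1.9231 °C.
Change = 1.9231 − 1.7016 = 0.22 °C.

0.22 °C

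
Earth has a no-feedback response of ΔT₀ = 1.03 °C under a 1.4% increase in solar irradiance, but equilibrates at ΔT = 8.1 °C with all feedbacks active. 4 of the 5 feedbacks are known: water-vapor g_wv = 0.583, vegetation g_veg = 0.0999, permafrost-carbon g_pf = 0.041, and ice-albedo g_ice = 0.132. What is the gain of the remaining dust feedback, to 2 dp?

0.02

Amplification A = ΔT/ΔT₀ = 8.1/1.03 = 7.864.
Total gain g = 1 − 1/A = 1 − 1/7.864 = 0.8728.
Known gains sum to 0.583 + 0.0999 + 0.041 + 0.132 = 0.8559.
g_dust = 0.8728 − 0.8559 = 0.02.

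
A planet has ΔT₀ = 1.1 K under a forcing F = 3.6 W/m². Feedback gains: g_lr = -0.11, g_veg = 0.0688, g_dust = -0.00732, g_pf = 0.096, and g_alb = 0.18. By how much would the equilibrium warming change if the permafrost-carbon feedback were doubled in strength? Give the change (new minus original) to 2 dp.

Original: g = 0.22748, ΔT = 1.1/(1−0.22748) = 1.4239 K.
With doubled permafrost-carbon: g' = 0.32348, ΔT' = 1.1/(1−0.32348) = 1.6260 K.
Change = 1.6260 − 1.4239 = 0.20 K.

0.20 K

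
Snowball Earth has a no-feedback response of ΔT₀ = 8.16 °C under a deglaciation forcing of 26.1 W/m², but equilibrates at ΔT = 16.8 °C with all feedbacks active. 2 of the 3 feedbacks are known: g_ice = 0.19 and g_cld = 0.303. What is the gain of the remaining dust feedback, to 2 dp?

Amplification A = ΔT/ΔT₀ = 16.8/8.16 = 2.059.
Total gain g = 1 − 1/A = 1 − 1/2.059 = 0.5143.
Known gains sum to 0.19 + 0.303 = 0.493.
g_dust = 0.5143 − 0.493 = 0.02.

0.02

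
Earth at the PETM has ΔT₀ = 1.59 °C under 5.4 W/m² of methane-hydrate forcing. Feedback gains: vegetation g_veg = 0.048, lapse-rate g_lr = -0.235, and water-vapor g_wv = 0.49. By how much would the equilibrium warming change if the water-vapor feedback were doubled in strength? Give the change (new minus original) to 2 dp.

5.40 °C

Original: g = 0.303, ΔT = 1.59/(1−0.303) = 2.2812 °C.
With doubled water-vapor: g' = 0.793, ΔT' = 1.59/(1−0.793) = 7.6812 °C.
Change = 7.6812 − 2.2812 = 5.40 °C.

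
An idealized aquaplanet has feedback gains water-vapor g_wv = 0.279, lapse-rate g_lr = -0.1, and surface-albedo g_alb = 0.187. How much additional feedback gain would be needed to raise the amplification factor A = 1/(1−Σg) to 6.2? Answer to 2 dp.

Current total gain = 0.366.
Target gain for A = 6.2: g* = 1 − 1/6.2 = 0.8387.
Additional gain needed = 0.8387 − 0.366 = 0.47.

0.47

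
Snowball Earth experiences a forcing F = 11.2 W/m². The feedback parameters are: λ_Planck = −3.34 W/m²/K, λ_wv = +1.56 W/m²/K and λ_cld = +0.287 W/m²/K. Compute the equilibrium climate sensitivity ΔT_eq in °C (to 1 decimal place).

Net feedback parameter λ = (−3.34) + (+1.56) + (+0.287) = -1.493 W/m²/K.
ΔT = −F/λ = −11.2/(-1.493) = 7.5 °C.

7.5 °C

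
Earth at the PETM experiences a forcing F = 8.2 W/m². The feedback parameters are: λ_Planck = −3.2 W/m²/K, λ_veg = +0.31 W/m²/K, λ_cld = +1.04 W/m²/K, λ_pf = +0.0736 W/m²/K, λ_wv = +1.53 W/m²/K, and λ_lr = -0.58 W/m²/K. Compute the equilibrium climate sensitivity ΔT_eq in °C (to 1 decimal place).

9.9 °C

Net feedback parameter λ = (−3.2) + (+0.31) + (+1.04) + (+0.0736) + (+1.53) + (-0.58) = -0.8264 W/m²/K.
ΔT = −F/λ = −8.2/(-0.8264) = 9.9 °C.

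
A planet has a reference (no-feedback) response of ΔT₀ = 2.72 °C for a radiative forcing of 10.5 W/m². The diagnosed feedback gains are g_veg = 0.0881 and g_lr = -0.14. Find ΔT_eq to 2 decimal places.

2.59 °C

Total gain g = 0.0881 − 0.14 = -0.0519.
Amplification A = 1/(1 + 0.0519) = 0.9507.
ΔT = 2.72 × 0.9507 = 2.59 °C.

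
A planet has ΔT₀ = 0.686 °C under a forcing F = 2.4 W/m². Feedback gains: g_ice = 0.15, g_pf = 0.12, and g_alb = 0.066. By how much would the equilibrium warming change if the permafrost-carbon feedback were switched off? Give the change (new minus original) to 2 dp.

Original: g = 0.336, ΔT = 0.686/(1−0.336) = 1.0331 °C.
Without permafrost-carbon: g' = 0.216, ΔT' = 0.686/(1−0.216) = 0.8750 °C.
Change = 0.8750 − 1.0331 = -0.16 °C.

-0.16 °C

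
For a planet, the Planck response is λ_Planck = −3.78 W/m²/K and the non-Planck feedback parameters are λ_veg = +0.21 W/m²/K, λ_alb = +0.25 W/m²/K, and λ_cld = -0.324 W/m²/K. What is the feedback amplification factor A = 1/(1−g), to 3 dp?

1.037

Convert to gains: g_veg = 0.21/3.78 = 0.05556; g_alb = 0.25/3.78 = 0.06614; g_cld = -0.324/3.78 = -0.08571.
Total gain g = 0.03599.
A = 1/(1 − 0.03599) = 1.037.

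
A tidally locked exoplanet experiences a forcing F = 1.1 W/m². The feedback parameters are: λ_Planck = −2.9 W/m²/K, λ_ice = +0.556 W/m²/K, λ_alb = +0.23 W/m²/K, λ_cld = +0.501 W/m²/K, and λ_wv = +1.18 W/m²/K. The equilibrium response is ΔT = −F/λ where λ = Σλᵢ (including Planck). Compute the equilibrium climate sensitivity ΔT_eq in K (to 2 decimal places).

Net feedback parameter λ = (−2.9) + (+0.556) + (+0.23) + (+0.501) + (+1.18) = -0.433 W/m²/K.
ΔT = −F/λ = −1.1/(-0.433) = 2.54 K.

2.54 K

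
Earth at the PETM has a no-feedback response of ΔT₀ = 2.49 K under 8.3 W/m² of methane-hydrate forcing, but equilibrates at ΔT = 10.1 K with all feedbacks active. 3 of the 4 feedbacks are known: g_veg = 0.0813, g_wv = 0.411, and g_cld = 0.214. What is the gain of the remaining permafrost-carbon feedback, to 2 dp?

Amplification A = ΔT/ΔT₀ = 10.1/2.49 = 4.056.
Total gain g = 1 − 1/A = 1 − 1/4.056 = 0.7535.
Known gains sum to 0.0813 + 0.411 + 0.214 = 0.7063.
g_pf = 0.7535 − 0.7063 = 0.05.

0.05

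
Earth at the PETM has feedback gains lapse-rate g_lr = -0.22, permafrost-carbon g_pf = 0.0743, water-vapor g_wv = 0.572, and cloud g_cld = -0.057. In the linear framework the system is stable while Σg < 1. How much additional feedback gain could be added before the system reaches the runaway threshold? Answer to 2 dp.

0.63

Current total gain = -0.22 + 0.0743 + 0.572 − 0.057 = 0.3693.
Margin to runaway = 1 − 0.3693 = 0.63.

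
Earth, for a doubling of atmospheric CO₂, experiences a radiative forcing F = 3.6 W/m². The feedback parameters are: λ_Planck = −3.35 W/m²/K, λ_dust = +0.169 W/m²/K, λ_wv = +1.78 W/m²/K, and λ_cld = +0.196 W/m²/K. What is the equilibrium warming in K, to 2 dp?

2.99 K

Net feedback parameter λ = (−3.35) + (+0.169) + (+1.78) + (+0.196) = -1.205 W/m²/K.
ΔT = −F/λ = −3.6/(-1.205) = 2.99 K.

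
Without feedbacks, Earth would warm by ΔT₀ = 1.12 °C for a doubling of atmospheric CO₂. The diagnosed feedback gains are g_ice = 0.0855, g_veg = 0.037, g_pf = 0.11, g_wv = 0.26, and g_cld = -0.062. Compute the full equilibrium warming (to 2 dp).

1.97 °C

Total gain g = 0.0855 + 0.037 + 0.11 + 0.26 − 0.062 = 0.4305.
Amplification A = 1/(1 − 0.4305) = 1.756.
ΔT = 1.12 × 1.756 = 1.97 °C.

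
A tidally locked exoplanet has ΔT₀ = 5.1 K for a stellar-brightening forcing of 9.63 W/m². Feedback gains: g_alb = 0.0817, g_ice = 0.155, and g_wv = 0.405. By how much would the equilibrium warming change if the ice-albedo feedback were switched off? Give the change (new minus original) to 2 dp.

Original: g = 0.6417, ΔT = 5.1/(1−0.6417) = 14.2339 K.
Without ice-albedo: g' = 0.4867, ΔT' = 5.1/(1−0.4867) = 9.9357 K.
Change = 9.9357 − 14.2339 = -4.30 K.

-4.30 K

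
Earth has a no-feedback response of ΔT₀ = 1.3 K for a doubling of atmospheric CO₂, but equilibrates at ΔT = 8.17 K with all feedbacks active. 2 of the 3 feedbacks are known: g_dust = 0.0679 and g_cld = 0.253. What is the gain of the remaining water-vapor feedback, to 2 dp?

Amplification A = ΔT/ΔT₀ = 8.17/1.3 = 6.285.
Total gain g = 1 − 1/A = 1 − 1/6.285 = 0.8409.
Known gains sum to 0.0679 + 0.253 = 0.3209.
g_wv = 0.8409 − 0.3209 = 0.52.

0.52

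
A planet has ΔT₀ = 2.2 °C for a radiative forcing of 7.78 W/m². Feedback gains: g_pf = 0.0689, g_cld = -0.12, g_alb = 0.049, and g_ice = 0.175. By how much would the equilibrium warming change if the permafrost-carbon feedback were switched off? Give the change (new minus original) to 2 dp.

Original: g = 0.1729, ΔT = 2.2/(1−0.1729) = 2.6599 °C.
Without permafrost-carbon: g' = 0.104, ΔT' = 2.2/(1−0.104) = 2.4554 °C.
Change = 2.4554 − 2.6599 = -0.20 °C.

-0.20 °C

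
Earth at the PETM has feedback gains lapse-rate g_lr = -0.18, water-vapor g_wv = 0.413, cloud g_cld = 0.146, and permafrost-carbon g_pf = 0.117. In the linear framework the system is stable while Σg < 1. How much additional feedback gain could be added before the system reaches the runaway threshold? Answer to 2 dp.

Current total gain = -0.18 + 0.413 + 0.146 + 0.117 = 0.496.
Margin to runaway = 1 − 0.496 = 0.50.

0.50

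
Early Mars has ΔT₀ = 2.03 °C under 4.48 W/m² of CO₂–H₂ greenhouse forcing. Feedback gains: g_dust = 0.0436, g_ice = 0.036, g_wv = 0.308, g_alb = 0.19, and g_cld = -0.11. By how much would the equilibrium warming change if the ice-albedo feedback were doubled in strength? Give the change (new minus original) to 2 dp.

Original: g = 0.4676, ΔT = 2.03/(1−0.4676) = 3.8129 °C.
With doubled ice-albedo: g' = 0.5036, ΔT' = 2.03/(1−0.5036) = 4.0894 °C.
Change = 4.0894 − 3.8129 = 0.28 °C.

0.28 °C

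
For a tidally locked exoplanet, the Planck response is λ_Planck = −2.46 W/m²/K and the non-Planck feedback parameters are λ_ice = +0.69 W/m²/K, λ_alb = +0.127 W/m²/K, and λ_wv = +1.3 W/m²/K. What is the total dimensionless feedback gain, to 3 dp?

0.861

Convert to gains: g_ice = 0.69/2.46 = 0.2805; g_alb = 0.127/2.46 = 0.05163; g_wv = 1.3/2.46 = 0.5285.
Total gain g = 0.86063.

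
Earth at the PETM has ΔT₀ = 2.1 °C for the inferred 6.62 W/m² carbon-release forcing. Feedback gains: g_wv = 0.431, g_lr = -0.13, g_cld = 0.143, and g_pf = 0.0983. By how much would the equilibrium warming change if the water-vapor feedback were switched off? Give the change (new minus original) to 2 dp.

-2.23 °C

Original: g = 0.5423, ΔT = 2.1/(1−0.5423) = 4.5882 °C.
Without water-vapor: g' = 0.1113, ΔT' = 2.1/(1−0.1113) = 2.3630 °C.
Change = 2.3630 − 4.5882 = -2.23 °C.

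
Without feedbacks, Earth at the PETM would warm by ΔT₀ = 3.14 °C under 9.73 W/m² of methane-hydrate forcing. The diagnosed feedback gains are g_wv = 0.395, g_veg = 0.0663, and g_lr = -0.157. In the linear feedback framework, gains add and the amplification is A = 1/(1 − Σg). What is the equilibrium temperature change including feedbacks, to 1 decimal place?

4.5 °C

Total gain g = 0.395 + 0.0663 − 0.157 = 0.3043.
Amplification A = 1/(1 − 0.3043) = 1.437.
ΔT = 3.14 × 1.437 = 4.5 °C.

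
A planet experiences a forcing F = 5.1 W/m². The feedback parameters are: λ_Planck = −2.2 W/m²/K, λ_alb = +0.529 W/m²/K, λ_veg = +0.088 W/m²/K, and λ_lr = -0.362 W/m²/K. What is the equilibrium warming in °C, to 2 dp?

Net feedback parameter λ = (−2.2) + (+0.529) + (+0.088) + (-0.362) = -1.945 W/m²/K.
ΔT = −F/λ = −5.1/(-1.945) = 2.62 °C.

2.62 °C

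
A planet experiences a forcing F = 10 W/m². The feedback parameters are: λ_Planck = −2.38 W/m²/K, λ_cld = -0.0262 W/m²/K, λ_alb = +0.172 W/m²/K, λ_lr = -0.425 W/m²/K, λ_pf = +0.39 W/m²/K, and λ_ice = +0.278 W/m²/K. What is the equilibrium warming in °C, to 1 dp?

Net feedback parameter λ = (−2.38) + (-0.0262) + (+0.172) + (-0.425) + (+0.39) + (+0.278) = -1.9912 W/m²/K.
ΔT = −F/λ = −10/(-1.9912) = 5.0 °C.

5.0 °C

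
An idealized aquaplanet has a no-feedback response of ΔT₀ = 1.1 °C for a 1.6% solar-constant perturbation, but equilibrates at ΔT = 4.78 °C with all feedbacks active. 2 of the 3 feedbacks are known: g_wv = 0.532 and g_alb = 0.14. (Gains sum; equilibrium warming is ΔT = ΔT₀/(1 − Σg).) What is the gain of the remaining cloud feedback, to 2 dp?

0.10

Amplification A = ΔT/ΔT₀ = 4.78/1.1 = 4.345.
Total gain g = 1 − 1/A = 1 − 1/4.345 = 0.7699.
Known gains sum to 0.532 + 0.14 = 0.672.
g_cld = 0.7699 − 0.672 = 0.10.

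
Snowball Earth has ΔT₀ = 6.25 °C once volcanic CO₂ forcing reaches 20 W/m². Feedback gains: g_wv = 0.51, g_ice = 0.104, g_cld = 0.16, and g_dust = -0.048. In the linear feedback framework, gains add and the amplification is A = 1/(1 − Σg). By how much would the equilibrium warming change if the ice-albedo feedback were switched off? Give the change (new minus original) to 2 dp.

Original: g = 0.726, ΔT = 6.25/(1−0.726) = 22.8102 °C.
Without ice-albedo: g' = 0.622, ΔT' = 6.25/(1−0.622) = 16.5344 °C.
Change = 16.5344 − 22.8102 = -6.28 °C.

-6.28 °C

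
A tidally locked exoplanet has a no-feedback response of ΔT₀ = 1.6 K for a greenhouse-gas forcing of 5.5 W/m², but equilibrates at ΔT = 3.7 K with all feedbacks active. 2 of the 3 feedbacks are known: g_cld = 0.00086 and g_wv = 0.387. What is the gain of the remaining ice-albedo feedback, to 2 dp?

0.18

Amplification A = ΔT/ΔT₀ = 3.7/1.6 = 2.312.
Total gain g = 1 − 1/A = 1 − 1/2.312 = 0.5675.
Known gains sum to 0.00086 + 0.387 = 0.38786.
g_ice = 0.5675 − 0.38786 = 0.18.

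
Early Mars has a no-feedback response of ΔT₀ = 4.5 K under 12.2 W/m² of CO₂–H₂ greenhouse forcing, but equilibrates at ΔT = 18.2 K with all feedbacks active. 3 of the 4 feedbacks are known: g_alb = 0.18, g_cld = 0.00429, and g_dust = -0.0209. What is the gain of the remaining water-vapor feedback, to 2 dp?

Amplification A = ΔT/ΔT₀ = 18.2/4.5 = 4.044.
Total gain g = 1 − 1/A = 1 − 1/4.044 = 0.7527.
Known gains sum to 0.18 + 0.00429 − 0.0209 = 0.16339.
g_wv = 0.7527 − 0.16339 = 0.59.

0.59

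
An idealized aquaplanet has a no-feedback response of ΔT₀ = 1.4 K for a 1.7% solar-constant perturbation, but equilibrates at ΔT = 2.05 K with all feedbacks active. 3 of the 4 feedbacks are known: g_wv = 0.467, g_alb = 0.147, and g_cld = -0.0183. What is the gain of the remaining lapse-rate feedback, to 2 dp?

Amplification A = ΔT/ΔT₀ = 2.05/1.4 = 1.464.
Total gain g = 1 − 1/A = 1 − 1/1.464 = 0.3169.
Known gains sum to 0.467 + 0.147 − 0.0183 = 0.5957.
g_lr = 0.3169 − 0.5957 = -0.28.

-0.28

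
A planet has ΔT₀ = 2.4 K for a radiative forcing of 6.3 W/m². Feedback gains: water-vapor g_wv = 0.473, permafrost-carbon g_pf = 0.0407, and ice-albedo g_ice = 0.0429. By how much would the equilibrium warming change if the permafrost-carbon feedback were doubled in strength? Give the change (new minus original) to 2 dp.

Original: g = 0.5566, ΔT = 2.4/(1−0.5566) = 5.4127 K.
With doubled permafrost-carbon: g' = 0.5973, ΔT' = 2.4/(1−0.5973) = 5.9598 K.
Change = 5.9598 − 5.4127 = 0.55 K.

0.55 K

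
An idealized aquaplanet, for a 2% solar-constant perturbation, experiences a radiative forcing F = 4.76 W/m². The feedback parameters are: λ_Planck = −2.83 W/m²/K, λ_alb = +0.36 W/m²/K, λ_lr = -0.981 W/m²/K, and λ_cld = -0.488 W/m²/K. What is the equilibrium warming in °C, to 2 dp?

1.21 °C

Net feedback parameter λ = (−2.83) + (+0.36) + (-0.981) + (-0.488) = -3.939 W/m²/K.
ΔT = −F/λ = −4.76/(-3.939) = 1.21 °C.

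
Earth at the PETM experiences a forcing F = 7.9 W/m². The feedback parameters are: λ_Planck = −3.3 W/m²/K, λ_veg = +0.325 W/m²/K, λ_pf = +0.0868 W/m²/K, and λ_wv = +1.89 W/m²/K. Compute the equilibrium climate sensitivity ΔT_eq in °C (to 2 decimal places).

Net feedback parameter λ = (−3.3) + (+0.325) + (+0.0868) + (+1.89) = -0.9982 W/m²/K.
ΔT = −F/λ = −7.9/(-0.9982) = 7.91 °C.

7.91 °C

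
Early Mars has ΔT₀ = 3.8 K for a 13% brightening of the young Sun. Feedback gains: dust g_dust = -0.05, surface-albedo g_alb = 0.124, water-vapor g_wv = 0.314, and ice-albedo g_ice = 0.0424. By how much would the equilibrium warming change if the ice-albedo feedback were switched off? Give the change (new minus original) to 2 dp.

Original: g = 0.4304, ΔT = 3.8/(1−0.4304) = 6.6713 K.
Without ice-albedo: g' = 0.388, ΔT' = 3.8/(1−0.388) = 6.2092 K.
Change = 6.2092 − 6.6713 = -0.46 K.

-0.46 K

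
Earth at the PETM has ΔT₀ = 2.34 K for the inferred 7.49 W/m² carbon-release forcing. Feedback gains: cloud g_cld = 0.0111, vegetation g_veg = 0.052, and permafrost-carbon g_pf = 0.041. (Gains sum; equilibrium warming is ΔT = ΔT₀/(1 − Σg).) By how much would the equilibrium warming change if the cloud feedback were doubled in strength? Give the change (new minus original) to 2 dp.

Original: g = 0.1041, ΔT = 2.34/(1−0.1041) = 2.6119 K.
With doubled cloud: g' = 0.1152, ΔT' = 2.34/(1−0.1152) = 2.6447 K.
Change = 2.6447 − 2.6119 = 0.03 K.

0.03 K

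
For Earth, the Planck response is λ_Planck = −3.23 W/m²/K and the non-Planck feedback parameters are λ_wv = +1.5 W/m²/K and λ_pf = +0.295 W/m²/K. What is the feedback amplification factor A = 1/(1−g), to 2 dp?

2.25

Convert to gains: g_wv = 1.5/3.23 = 0.4644; g_pf = 0.295/3.23 = 0.09133.
Total gain g = 0.55573.
A = 1/(1 − 0.55573) = 2.25.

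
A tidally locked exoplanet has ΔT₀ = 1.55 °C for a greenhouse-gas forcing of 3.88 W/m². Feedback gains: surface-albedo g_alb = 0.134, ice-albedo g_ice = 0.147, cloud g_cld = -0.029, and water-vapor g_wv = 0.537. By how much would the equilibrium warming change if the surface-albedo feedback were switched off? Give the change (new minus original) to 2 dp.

-2.85 °C

Original: g = 0.789, ΔT = 1.55/(1−0.789) = 7.3460 °C.
Without surface-albedo: g' = 0.655, ΔT' = 1.55/(1−0.655) = 4.4928 °C.
Change = 4.4928 − 7.3460 = -2.85 °C.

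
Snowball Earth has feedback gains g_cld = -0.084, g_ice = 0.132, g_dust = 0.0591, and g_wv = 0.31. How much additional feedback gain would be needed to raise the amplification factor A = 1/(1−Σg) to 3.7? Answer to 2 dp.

Current total gain = 0.4171.
Target gain for A = 3.7: g* = 1 − 1/3.7 = 0.7297.
Additional gain needed = 0.7297 − 0.4171 = 0.31.

0.31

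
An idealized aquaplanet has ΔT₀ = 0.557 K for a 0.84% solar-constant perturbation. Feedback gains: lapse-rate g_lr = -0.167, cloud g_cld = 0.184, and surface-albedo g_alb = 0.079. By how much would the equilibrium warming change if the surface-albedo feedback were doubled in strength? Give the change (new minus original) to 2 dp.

Original: g = 0.096, ΔT = 0.557/(1−0.096) = 0.6162 K.
With doubled surface-albedo: g' = 0.175, ΔT' = 0.557/(1−0.175) = 0.6752 K.
Change = 0.6752 − 0.6162 = 0.06 K.

0.06 K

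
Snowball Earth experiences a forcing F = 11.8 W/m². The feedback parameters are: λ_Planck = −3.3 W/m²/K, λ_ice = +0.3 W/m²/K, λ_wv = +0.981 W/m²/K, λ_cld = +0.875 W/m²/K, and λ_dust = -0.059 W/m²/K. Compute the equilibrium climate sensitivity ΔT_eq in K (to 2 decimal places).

Net feedback parameter λ = (−3.3) + (+0.3) + (+0.981) + (+0.875) + (-0.059) = -1.203 W/m²/K.
ΔT = −F/λ = −11.8/(-1.203) = 9.81 K.

9.81 K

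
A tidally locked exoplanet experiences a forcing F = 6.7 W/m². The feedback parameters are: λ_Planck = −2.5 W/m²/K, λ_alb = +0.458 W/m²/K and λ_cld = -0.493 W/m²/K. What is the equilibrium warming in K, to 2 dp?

Net feedback parameter λ = (−2.5) + (+0.458) + (-0.493) = -2.535 W/m²/K.
ΔT = −F/λ = −6.7/(-2.535) = 2.64 K.

2.64 K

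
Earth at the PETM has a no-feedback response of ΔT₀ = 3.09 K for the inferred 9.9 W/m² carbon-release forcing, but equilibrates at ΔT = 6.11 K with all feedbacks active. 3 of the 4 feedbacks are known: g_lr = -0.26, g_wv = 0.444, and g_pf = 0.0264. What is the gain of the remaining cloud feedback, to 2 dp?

0.28

Amplification A = ΔT/ΔT₀ = 6.11/3.09 = 1.977.
Total gain g = 1 − 1/A = 1 − 1/1.977 = 0.4942.
Known gains sum to -0.26 + 0.444 + 0.0264 = 0.2104.
g_cld = 0.4942 − 0.2104 = 0.28.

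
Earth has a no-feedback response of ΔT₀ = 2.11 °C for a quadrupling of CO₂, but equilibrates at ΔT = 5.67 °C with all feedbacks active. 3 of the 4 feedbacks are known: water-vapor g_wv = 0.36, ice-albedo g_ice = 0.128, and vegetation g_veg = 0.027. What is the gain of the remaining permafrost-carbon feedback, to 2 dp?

Amplification A = ΔT/ΔT₀ = 5.67/2.11 = 2.687.
Total gain g = 1 − 1/A = 1 − 1/2.687 = 0.6278.
Known gains sum to 0.36 + 0.128 + 0.027 = 0.515.
g_pf = 0.6278 − 0.515 = 0.11.

0.11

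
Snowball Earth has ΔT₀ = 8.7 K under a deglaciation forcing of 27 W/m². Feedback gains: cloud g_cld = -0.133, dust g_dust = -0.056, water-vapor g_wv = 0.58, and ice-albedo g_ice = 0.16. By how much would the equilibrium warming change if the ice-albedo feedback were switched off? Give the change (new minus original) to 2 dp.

Original: g = 0.551, ΔT = 8.7/(1−0.551) = 19.3764 K.
Without ice-albedo: g' = 0.391, ΔT' = 8.7/(1−0.391) = 14.2857 K.
Change = 14.2857 − 19.3764 = -5.09 K.

-5.09 K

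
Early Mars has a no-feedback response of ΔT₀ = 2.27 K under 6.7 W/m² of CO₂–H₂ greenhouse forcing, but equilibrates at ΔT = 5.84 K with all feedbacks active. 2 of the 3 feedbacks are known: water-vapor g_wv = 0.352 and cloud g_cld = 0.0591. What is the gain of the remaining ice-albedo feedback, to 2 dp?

Amplification A = ΔT/ΔT₀ = 5.84/2.27 = 2.573.
Total gain g = 1 − 1/A = 1 − 1/2.573 = 0.6113.
Known gains sum to 0.352 + 0.0591 = 0.4111.
g_ice = 0.6113 − 0.4111 = 0.20.

0.20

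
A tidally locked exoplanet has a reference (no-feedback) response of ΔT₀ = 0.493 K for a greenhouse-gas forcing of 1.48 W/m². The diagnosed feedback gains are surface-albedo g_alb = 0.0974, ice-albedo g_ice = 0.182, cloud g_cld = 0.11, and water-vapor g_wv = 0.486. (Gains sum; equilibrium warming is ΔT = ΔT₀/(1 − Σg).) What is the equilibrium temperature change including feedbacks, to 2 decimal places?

3.96 K

Total gain g = 0.0974 + 0.182 + 0.11 + 0.486 = 0.8754.
Amplification A = 1/(1 − 0.8754) = 8.026.
ΔT = 0.493 × 8.026 = 3.96 K.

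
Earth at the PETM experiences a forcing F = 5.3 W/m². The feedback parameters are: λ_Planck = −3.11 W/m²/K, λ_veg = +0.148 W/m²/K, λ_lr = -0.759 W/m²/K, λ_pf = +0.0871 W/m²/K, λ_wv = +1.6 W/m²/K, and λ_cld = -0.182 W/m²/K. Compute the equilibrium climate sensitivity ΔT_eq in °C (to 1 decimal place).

2.4 °C

Net feedback parameter λ = (−3.11) + (+0.148) + (-0.759) + (+0.0871) + (+1.6) + (-0.182) = -2.2159 W/m²/K.
ΔT = −F/λ = −5.3/(-2.2159) = 2.4 °C.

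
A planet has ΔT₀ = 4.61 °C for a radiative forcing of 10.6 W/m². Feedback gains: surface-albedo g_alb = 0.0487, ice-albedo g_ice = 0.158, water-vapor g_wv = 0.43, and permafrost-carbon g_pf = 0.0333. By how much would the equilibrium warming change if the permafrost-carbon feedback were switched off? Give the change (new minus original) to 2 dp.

-1.28 °C

Original: g = 0.67, ΔT = 4.61/(1−0.67) = 13.9697 °C.
Without permafrost-carbon: g' = 0.6367, ΔT' = 4.61/(1−0.6367) = 12.6892 °C.
Change = 12.6892 − 13.9697 = -1.28 °C.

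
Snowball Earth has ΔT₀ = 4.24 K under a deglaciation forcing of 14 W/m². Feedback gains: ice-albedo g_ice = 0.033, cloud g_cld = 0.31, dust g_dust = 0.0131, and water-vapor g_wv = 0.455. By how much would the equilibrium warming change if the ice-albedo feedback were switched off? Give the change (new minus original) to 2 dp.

-3.34 K

Original: g = 0.8111, ΔT = 4.24/(1−0.8111) = 22.4457 K.
Without ice-albedo: g' = 0.7781, ΔT' = 4.24/(1−0.7781) = 19.1077 K.
Change = 19.1077 − 22.4457 = -3.34 K.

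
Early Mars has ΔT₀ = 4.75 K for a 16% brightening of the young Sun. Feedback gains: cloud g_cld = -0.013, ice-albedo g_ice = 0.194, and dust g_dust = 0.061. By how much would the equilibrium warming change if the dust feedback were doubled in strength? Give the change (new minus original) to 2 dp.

Original: g = 0.242, ΔT = 4.75/(1−0.242) = 6.2665 K.
With doubled dust: g' = 0.303, ΔT' = 4.75/(1−0.303) = 6.8149 K.
Change = 6.8149 − 6.2665 = 0.55 K.

0.55 K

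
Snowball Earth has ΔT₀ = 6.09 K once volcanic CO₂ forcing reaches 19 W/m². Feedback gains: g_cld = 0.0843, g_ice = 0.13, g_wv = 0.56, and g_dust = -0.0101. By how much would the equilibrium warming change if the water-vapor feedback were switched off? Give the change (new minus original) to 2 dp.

-18.17 K

Original: g = 0.7642, ΔT = 6.09/(1−0.7642) = 25.8270 K.
Without water-vapor: g' = 0.2042, ΔT' = 6.09/(1−0.2042) = 7.6527 K.
Change = 7.6527 − 25.8270 = -18.17 K.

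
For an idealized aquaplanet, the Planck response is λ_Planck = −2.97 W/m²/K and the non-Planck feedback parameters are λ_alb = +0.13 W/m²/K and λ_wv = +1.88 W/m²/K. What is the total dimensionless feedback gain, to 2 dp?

0.68

Convert to gains: g_alb = 0.13/2.97 = 0.04377; g_wv = 1.88/2.97 = 0.633.
Total gain g = 0.67677.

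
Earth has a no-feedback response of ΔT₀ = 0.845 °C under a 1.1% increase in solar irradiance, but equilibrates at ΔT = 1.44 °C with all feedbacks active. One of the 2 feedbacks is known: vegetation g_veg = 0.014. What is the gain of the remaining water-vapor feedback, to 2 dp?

Amplification A = ΔT/ΔT₀ = 1.44/0.845 = 1.704.
Total gain g = 1 − 1/A = 1 − 1/1.704 = 0.4131.
The known gain is 0.014.
g_wv = 0.4131 − 0.014 = 0.40.

0.40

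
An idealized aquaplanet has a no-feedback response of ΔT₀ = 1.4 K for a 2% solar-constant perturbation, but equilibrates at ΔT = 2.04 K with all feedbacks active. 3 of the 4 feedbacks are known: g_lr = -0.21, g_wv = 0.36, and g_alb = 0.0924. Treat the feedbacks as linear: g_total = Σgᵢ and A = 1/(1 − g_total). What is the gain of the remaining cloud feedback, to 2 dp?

Amplification A = ΔT/ΔT₀ = 2.04/1.4 = 1.457.
Total gain g = 1 − 1/A = 1 − 1/1.457 = 0.3137.
Known gains sum to -0.21 + 0.36 + 0.0924 = 0.2424.
g_cld = 0.3137 − 0.2424 = 0.07.

0.07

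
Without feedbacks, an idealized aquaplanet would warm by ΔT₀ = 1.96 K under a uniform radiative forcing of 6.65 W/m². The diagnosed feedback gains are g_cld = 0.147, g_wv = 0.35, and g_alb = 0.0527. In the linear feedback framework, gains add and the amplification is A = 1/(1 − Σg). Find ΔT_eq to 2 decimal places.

4.35 K

Total gain g = 0.147 + 0.35 + 0.0527 = 0.5497.
Amplification A = 1/(1 − 0.5497) = 2.221.
ΔT = 1.96 × 2.221 = 4.35 K.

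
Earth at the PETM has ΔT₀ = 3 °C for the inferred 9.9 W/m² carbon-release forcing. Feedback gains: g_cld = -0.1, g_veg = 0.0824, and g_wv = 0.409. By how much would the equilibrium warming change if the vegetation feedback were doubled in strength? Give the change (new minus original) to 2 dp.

0.77 °C

Original: g = 0.3914, ΔT = 3/(1−0.3914) = 4.9293 °C.
With doubled vegetation: g' = 0.4738, ΔT' = 3/(1−0.4738) = 5.7013 °C.
Change = 5.7013 − 4.9293 = 0.77 °C.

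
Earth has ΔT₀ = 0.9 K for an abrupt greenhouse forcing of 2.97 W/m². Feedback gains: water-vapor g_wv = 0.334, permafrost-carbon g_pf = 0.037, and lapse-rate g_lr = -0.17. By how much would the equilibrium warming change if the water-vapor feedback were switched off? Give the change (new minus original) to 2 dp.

Original: g = 0.201, ΔT = 0.9/(1−0.201) = 1.1264 K.
Without water-vapor: g' = -0.133, ΔT' = 0.9/(1+0.133) = 0.7944 K.
Change = 0.7944 − 1.1264 = -0.33 K.

-0.33 K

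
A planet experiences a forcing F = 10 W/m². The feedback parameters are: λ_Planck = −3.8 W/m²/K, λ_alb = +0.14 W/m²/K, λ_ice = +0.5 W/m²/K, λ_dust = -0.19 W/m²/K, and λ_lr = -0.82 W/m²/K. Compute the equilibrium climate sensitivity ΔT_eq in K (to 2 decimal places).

Net feedback parameter λ = (−3.8) + (+0.14) + (+0.5) + (-0.19) + (-0.82) = -4.17 W/m²/K.
ΔT = −F/λ = −10/(-4.17) = 2.40 K.

2.40 K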